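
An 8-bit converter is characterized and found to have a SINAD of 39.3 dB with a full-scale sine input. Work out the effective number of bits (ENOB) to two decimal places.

ENOB = (SINAD − 1.76) / 6.02 = (39.3 − 1.76)/6.02 = 6.236.

6.24 bits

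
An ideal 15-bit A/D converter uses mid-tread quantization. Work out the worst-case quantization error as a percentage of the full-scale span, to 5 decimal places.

0.00153 %

Rounding → worst-case error = ½ LSB = V_FS/2^16, so 100/65536 = 0.00152588 % of full scale.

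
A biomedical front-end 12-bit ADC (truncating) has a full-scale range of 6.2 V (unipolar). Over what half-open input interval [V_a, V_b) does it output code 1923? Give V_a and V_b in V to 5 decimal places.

[2.91079 V, 2.91230 V)

LSB = 6.2/2^12 = 1.514 mV.
V_a = V_low + 1923·LSB = 2.91079 V; V_b = V_low + 1924·LSB = 2.9123 V.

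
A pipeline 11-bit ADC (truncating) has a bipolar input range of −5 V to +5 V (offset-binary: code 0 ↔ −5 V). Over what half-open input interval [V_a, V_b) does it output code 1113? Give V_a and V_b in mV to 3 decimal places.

LSB = 10/2^11 = 4.883 mV.
V_a = V_low + 1113·LSB = 0.43457 V; V_b = V_low + 1114·LSB = 0.439453 V.

[434.570 mV, 439.453 mV)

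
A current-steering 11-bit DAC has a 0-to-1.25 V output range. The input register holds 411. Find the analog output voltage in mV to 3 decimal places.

LSB = 1.25 V / 2^11 = 0.610 mV.
V_out = 0 + 411 × 0.000610352 V = 0.250854 V.
= 250.854 mV.

250.854 mV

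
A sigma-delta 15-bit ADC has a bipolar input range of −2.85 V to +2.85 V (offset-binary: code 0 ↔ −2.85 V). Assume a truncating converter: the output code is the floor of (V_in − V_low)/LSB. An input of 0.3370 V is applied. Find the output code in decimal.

Full-scale span = 5.7 V; LSB = 5.7/2^15 = 173.95 µV.
(V_in − V_low)/LSB = (0.3370 − (−2.85)) / 0.00017395 = 18321.336.
Floor → code 18321.

code 18321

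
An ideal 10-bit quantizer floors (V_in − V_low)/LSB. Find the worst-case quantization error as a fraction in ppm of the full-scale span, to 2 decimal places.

Truncating → worst-case error = 1 LSB = V_FS/2^10, so 1e+06/1024 = 976.562 ppm of full scale.

976.56 ppm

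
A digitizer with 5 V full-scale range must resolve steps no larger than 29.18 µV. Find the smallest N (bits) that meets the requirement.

Number of steps required ≥ 5 V / 29.18 µV = 171350.24.
Need 2^N ≥ 171350.24; 2^17 = 131072, 2^18 = 262144.
Minimum N = 18.

18 bits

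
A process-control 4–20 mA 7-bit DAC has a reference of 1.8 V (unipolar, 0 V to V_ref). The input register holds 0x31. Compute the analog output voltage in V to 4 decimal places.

0.6891 V

LSB = 1.8 V / 2^7 = 14.062 mV.
Code 0x31 = 49 decimal.
V_out = 0 + 49 × 0.0140625 V = 0.689063 V.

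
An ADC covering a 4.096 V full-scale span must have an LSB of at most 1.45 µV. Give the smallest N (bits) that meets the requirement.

22 bits

Number of steps required ≥ 4.096 V / 1.45 µV = 2824827.59.
Need 2^N ≥ 2824827.59; 2^21 = 2097152, 2^22 = 4194304.
Minimum N = 22.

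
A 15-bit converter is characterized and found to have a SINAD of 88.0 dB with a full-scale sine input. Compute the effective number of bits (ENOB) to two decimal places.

ENOB = (SINAD − 1.76) / 6.02 = (88.0 − 1.76)/6.02 = 14.326.

14.33 bits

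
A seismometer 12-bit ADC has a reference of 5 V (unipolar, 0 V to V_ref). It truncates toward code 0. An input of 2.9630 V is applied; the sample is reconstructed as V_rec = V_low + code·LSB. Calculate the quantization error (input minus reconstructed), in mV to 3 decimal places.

Step size: 5 V ÷ 2^12 = 1.221 mV.
Scaled input = 2427.2896 LSBs, so code = 2427.
Code 2427 maps back to 0 + 2427×0.0012207 V = 2.9626465 V.
V_in − V_rec = 0.000353516 V = 0.354 mV.

0.354 mV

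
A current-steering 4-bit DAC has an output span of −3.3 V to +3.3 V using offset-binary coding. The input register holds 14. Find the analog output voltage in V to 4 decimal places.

2.4750 V

LSB = 6.6 V / 2^4 = 412.500 mV.
V_out = (−3.3) + 14 × 0.4125 V = 2.475 V.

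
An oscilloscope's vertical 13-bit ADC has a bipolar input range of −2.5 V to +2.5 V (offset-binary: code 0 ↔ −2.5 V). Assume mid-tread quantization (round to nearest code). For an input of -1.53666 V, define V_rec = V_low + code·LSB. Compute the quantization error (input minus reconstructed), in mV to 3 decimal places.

Step size: 5 V ÷ 2^13 = 0.610 mV.
Scaled input = 1578.3363 LSBs, so code = 1578.
V_rec = (−2.5) + 1578·0.000610352 = -1.5368652 V.
Error = -1.53666 − (−1.5368652) = 0.000205234 V = 0.205 mV.

0.205 mV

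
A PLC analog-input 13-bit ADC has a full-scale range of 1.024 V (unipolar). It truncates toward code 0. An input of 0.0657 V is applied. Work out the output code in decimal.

With 8192 levels over 1.024 V, one step is 125.00 µV.
(V_in − V_low)/LSB = (0.0657 − 0) / 0.000125 = 525.600.
So the output code is 525.

code 525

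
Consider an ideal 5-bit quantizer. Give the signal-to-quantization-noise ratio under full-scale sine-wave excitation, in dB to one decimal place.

31.9 dB

SNR ≈ 6.02·N + 1.76 dB = 6.02·5 + 1.76 = 31.86 dB.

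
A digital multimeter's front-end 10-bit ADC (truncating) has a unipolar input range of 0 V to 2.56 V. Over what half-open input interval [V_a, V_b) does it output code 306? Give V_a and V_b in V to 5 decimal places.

[0.76500 V, 0.76750 V)

LSB = 2.56/2^10 = 2.500 mV.
V_a = V_low + 306·LSB = 0.765 V; V_b = V_low + 307·LSB = 0.7675 V.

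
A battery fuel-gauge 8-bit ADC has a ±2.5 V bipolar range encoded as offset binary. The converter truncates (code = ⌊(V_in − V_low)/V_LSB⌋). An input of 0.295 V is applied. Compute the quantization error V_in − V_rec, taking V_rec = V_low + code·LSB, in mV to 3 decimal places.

Step size: 5 V ÷ 2^8 = 19.531 mV.
(0.295 − (−2.5))/0.0195312 = 143.1040; ⌊·⌋ gives code 143.
Reconstructed: 0.29296875 V.
V_in − V_rec = 0.00203125 V = 2.031 mV.

2.031 mV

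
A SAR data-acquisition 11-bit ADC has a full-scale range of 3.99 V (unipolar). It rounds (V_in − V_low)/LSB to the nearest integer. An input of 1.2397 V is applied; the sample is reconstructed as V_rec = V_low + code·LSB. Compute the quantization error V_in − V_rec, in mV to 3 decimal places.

0.618 mV

LSB = 3.99/2^11 = 1.948 mV.
(1.2397 − 0)/0.00194824 = 636.3172; round gives code 636.
Reconstructed: 1.239082 V.
Difference: 0.000617969 V → 0.618 mV.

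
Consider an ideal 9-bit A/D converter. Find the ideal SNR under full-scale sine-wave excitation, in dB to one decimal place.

SNR ≈ 6.02·N + 1.76 dB = 6.02·9 + 1.76 = 55.94 dB.

55.9 dB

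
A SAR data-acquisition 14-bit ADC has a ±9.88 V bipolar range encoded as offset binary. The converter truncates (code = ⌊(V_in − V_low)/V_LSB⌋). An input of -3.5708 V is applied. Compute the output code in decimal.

With 16384 levels over 19.76 V, one step is 1.206 mV.
(V_in − V_low)/LSB = (-3.5708 − (−9.88)) / 0.00120605 = 5231.272.
Floor → code 5231.

code 5231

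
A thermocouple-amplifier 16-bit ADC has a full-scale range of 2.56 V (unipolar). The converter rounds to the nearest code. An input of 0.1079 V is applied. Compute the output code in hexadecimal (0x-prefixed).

Full-scale span = 2.56 V; LSB = 2.56/2^16 = 39.06 µV.
Input sits at 2762.240 steps above V_low.
So the output code is 2762.
In hexadecimal (0x-prefixed): 0xACA.

code 0xACA (decimal 2762)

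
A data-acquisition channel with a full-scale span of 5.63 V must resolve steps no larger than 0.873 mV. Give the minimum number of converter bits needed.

13 bits

Number of steps required ≥ 5.63 V / 0.873 mV = 6449.03.
Need 2^N ≥ 6449.03; 2^12 = 4096, 2^13 = 8192.
Minimum N = 13.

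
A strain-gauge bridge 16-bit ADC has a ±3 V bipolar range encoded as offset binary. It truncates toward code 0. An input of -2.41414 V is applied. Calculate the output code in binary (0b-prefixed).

Full-scale span = 6 V; LSB = 6/2^16 = 91.55 µV.
Input sits at 6399.153 steps above V_low.
Floor → code 6399.
In binary (0b-prefixed): 0b1100011111111.

code 0b1100011111111 (decimal 6399)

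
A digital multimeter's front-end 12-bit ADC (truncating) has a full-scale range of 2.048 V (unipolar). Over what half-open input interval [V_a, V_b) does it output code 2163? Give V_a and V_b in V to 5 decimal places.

LSB = 2.048/2^12 = 0.500 mV.
V_a = V_low + 2163·LSB = 1.0815 V; V_b = V_low + 2164·LSB = 1.082 V.

[1.08150 V, 1.08200 V)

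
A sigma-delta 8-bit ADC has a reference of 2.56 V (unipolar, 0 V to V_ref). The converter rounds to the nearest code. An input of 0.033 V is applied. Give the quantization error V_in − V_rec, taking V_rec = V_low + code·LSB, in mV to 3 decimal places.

3.000 mV

LSB = 2.56/2^8 = 10.000 mV.
Scaled input = 3.3000 LSBs, so code = 3.
V_rec = 0 + 3·0.01 = 0.03 V.
Error = 0.033 − 0.03 = 0.003 V = 3.000 mV.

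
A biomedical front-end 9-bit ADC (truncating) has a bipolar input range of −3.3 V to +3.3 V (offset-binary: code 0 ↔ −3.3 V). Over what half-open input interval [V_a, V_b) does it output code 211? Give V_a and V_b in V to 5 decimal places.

LSB = 6.6/2^9 = 12.891 mV.
V_a = V_low + 211·LSB = -0.580078 V; V_b = V_low + 212·LSB = -0.567187 V.

[-0.58008 V, -0.56719 V)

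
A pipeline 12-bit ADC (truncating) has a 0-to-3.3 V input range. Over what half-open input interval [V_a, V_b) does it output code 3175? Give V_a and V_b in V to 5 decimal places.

[2.55798 V, 2.55879 V)

LSB = 3.3/2^12 = 0.806 mV.
V_a = V_low + 3175·LSB = 2.55798 V; V_b = V_low + 3176·LSB = 2.55879 V.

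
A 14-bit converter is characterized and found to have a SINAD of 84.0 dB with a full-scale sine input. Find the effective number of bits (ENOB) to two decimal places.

ENOB = (SINAD − 1.76) / 6.02 = (84.0 − 1.76)/6.02 = 13.661.

13.66 bits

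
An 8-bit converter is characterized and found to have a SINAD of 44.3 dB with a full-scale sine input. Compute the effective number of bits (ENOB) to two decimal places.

7.07 bits

ENOB = (SINAD − 1.76) / 6.02 = (44.3 − 1.76)/6.02 = 7.066.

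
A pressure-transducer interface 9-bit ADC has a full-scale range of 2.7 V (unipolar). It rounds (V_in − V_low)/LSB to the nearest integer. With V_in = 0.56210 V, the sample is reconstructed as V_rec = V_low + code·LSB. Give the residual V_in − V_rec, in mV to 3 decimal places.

-2.158 mV

Step size: 2.7 V ÷ 2^9 = 5.273 mV.
(0.56210 − 0)/0.00527344 = 106.5908; round gives code 107.
Reconstructed: 0.56425781 V.
Error = 0.56210 − 0.56425781 = -0.00215781 V = -2.158 mV.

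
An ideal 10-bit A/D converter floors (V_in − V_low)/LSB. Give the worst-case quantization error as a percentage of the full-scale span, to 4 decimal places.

Truncating → worst-case error = 1 LSB = V_FS/2^10, so 100/1024 = 0.0976562 % of full scale.

0.0977 %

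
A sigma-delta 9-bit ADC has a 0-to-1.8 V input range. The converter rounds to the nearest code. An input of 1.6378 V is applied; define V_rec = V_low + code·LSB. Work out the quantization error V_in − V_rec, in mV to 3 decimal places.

-0.481 mV

LSB = 1.8/2^9 = 3.516 mV.
(V_in − V_low)/LSB = (1.6378 − 0)/0.00351563 = 465.8631 → code 466 (round).
Code 466 maps back to 0 + 466×0.00351563 V = 1.6382812 V.
V_in − V_rec = -0.00048125 V = -0.481 mV.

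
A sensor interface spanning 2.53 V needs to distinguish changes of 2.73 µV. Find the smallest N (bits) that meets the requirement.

20 bits

Number of steps required ≥ 2.53 V / 2.73 µV = 926739.93.
Need 2^N ≥ 926739.93; 2^19 = 524288, 2^20 = 1048576.
Minimum N = 20.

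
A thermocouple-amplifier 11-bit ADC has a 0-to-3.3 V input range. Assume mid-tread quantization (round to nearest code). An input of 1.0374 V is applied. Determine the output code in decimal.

Full-scale span = 3.3 V; LSB = 3.3/2^11 = 1.611 mV.
Input sits at 643.817 steps above V_low.
round(643.817) = 644.

code 644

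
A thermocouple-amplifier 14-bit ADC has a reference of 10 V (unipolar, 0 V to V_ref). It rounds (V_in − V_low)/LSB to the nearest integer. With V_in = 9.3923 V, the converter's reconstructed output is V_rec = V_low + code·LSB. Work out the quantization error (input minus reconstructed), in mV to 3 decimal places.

LSB = 10/2^14 = 0.610 mV.
(V_in − V_low)/LSB = (9.3923 − 0)/0.000610352 = 15388.3443 → code 15388 (round).
Code 15388 maps back to 0 + 15388×0.000610352 V = 9.3920898 V.
V_in − V_rec = 0.000210156 V = 0.210 mV.

0.210 mV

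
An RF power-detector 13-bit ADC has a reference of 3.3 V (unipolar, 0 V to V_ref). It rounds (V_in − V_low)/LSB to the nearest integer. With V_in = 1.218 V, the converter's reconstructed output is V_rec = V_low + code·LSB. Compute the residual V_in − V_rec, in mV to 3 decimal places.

Step size: 3.3 V ÷ 2^13 = 402.83 µV.
(1.218 − 0)/0.000402832 = 3023.5927; round gives code 3024.
Reconstructed: 1.2181641 V.
Difference: -0.000164063 V → -0.164 mV.

-0.164 mV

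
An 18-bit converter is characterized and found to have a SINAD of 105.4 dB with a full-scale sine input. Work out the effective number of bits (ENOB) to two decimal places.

17.22 bits

ENOB = (SINAD − 1.76) / 6.02 = (105.4 − 1.76)/6.02 = 17.216.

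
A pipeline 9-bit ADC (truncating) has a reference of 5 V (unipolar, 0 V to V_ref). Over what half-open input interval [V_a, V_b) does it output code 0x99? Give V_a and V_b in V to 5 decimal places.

[1.49414 V, 1.50391 V)

LSB = 5/2^9 = 9.766 mV.
Code 0x99 = 153 decimal.
V_a = V_low + 153·LSB = 1.49414 V; V_b = V_low + 154·LSB = 1.50391 V.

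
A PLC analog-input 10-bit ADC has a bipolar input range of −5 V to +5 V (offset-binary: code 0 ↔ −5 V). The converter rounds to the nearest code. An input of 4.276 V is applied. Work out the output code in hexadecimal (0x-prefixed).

code 0x3B6 (decimal 950)

Full-scale span = 10 V; LSB = 10/2^10 = 9.766 mV.
Input sits at 949.862 steps above V_low.
round(949.862) = 950.
In hexadecimal (0x-prefixed): 0x3B6.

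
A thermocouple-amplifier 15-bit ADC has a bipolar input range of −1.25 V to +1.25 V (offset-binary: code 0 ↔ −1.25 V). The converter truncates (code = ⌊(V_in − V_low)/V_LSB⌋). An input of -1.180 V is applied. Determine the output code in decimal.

With 32768 levels over 2.5 V, one step is 76.29 µV.
(-1.180 − (−1.25)) / 7.62939e-05 = 917.504 LSBs.
Floor → code 917.

code 917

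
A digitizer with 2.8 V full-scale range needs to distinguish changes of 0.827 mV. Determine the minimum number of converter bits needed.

Number of steps required ≥ 2.8 V / 0.827 mV = 3385.73.
Need 2^N ≥ 3385.73; 2^11 = 2048, 2^12 = 4096.
Minimum N = 12.

12 bits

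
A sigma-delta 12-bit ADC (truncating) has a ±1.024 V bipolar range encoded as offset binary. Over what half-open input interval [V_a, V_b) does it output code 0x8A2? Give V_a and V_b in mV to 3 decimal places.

[81.000 mV, 81.500 mV)

LSB = 2.048/2^12 = 0.500 mV.
Code 0x8A2 = 2210 decimal.
V_a = V_low + 2210·LSB = 0.081 V; V_b = V_low + 2211·LSB = 0.0815 V.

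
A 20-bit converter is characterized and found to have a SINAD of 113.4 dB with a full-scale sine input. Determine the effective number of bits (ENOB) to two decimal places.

18.54 bits

ENOB = (SINAD − 1.76) / 6.02 = (113.4 − 1.76)/6.02 = 18.545.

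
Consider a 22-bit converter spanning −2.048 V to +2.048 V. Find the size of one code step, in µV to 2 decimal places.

0.98 µV

Full-scale span = 4.096 V.
LSB = 4.096 / 2^22 = 4.096 / 4194304 = 9.76563e-07 V = 0.98 µV.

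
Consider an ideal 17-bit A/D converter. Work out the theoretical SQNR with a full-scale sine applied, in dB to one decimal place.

SNR ≈ 6.02·N + 1.76 dB = 6.02·17 + 1.76 = 104.10 dB.

104.1 dB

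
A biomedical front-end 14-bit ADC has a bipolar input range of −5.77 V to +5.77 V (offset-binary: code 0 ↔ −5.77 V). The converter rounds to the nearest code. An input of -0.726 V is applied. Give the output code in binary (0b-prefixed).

Full-scale span = 11.54 V; LSB = 11.54/2^14 = 0.704 mV.
Input sits at 7161.256 steps above V_low.
Round → code 7161.
In binary (0b-prefixed): 0b1101111111001.

code 0b1101111111001 (decimal 7161)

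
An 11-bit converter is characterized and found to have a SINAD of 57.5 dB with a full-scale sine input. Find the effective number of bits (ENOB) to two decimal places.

9.26 bits

ENOB = (SINAD − 1.76) / 6.02 = (57.5 − 1.76)/6.02 = 9.259.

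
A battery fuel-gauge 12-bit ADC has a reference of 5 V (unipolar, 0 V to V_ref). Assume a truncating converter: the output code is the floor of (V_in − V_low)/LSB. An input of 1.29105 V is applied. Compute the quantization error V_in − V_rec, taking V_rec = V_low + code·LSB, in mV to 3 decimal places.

LSB = 5/2^12 = 1.221 mV.
Scaled input = 1057.6282 LSBs, so code = 1057.
Reconstructed: 1.2902832 V.
Difference: 0.000766797 V → 0.767 mV.

0.767 mV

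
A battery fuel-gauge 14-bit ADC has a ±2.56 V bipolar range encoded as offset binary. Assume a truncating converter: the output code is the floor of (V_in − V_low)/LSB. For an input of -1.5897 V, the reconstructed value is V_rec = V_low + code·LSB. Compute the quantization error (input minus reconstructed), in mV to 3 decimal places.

LSB = 5.12/2^14 = 312.50 µV.
(-1.5897 − (−2.56))/0.0003125 = 3104.9600; ⌊·⌋ gives code 3104.
Code 3104 maps back to (−2.56) + 3104×0.0003125 V = -1.59 V.
Error = -1.5897 − (−1.59) = 0.0003 V = 0.300 mV.

0.300 mV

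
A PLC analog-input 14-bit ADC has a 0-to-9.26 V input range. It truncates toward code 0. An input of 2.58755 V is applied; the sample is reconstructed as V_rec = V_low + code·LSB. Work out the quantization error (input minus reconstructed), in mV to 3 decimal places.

One LSB is 9.26 V / 16384 = 0.565 mV.
Scaled input = 4578.2310 LSBs, so code = 4578.
Code 4578 maps back to 0 + 4578×0.000565186 V = 2.5874194 V.
Difference: 0.000130566 V → 0.131 mV.

0.131 mV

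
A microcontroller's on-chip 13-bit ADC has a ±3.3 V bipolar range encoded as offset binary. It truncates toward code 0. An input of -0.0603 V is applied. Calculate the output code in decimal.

With 8192 levels over 6.6 V, one step is 0.806 mV.
Input sits at 4021.155 steps above V_low.
Floor → code 4021.

code 4021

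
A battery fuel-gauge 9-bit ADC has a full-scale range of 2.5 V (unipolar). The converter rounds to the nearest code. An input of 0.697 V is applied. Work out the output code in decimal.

Full-scale span = 2.5 V; LSB = 2.5/2^9 = 4.883 mV.
(0.697 − 0) / 0.00488281 = 142.746 LSBs.
So the output code is 143.

code 143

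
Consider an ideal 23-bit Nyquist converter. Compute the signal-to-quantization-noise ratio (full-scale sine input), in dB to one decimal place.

SNR ≈ 6.02·N + 1.76 dB = 6.02·23 + 1.76 = 140.22 dB.

140.2 dB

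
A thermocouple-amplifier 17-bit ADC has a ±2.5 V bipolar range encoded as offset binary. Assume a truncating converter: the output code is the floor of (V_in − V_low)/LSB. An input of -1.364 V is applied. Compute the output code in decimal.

With 131072 levels over 5 V, one step is 38.15 µV.
(V_in − V_low)/LSB = (-1.364 − (−2.5)) / 3.8147e-05 = 29779.558.
⌊·⌋(29779.558) = 29779.

code 29779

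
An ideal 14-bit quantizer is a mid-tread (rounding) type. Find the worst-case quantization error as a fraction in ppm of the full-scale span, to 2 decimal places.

30.52 ppm

Rounding → worst-case error = ½ LSB = V_FS/2^15, so 1e+06/32768 = 30.5176 ppm of full scale.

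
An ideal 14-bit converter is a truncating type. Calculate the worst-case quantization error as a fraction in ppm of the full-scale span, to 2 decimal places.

61.04 ppm

Truncating → worst-case error = 1 LSB = V_FS/2^14, so 1e+06/16384 = 61.0352 ppm of full scale.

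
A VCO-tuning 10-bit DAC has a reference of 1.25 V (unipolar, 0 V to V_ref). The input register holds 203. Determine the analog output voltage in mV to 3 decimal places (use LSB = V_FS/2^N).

LSB = 1.25 V / 2^10 = 1.221 mV.
V_out = 0 + 203 × 0.0012207 V = 0.247803 V.
= 247.803 mV.

247.803 mV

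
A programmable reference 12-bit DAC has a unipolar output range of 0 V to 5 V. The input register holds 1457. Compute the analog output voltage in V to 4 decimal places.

LSB = 5 V / 2^12 = 1.221 mV.
V_out = 0 + 1457 × 0.0012207 V = 1.77856 V.

1.7786 V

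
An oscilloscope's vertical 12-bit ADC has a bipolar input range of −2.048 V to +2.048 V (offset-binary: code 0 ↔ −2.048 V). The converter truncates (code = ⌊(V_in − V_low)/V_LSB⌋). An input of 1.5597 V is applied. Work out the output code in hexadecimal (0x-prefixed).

LSB = 4.096 V / 4096 = 1.000 mV.
(1.5597 − (−2.048)) / 0.001 = 3607.700 LSBs.
Floor → code 3607.
In hexadecimal (0x-prefixed): 0xE17.

code 0xE17 (decimal 3607)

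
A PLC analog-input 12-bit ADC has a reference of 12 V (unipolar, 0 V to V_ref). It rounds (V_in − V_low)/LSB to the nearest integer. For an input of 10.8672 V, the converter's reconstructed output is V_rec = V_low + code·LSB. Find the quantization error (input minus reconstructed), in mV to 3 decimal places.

One LSB is 12 V / 4096 = 2.930 mV.
Scaled input = 3709.3376 LSBs, so code = 3709.
Code 3709 maps back to 0 + 3709×0.00292969 V = 10.866211 V.
Error = 10.8672 − 10.866211 = 0.000989062 V = 0.989 mV.

0.989 mV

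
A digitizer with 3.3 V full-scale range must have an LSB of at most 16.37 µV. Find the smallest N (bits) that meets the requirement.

Number of steps required ≥ 3.3 V / 16.37 µV = 201588.27.
Need 2^N ≥ 201588.27; 2^17 = 131072, 2^18 = 262144.
Minimum N = 18.

18 bits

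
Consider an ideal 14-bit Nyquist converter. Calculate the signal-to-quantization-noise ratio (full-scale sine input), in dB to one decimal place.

SNR ≈ 6.02·N + 1.76 dB = 6.02·14 + 1.76 = 86.04 dB.

86.0 dB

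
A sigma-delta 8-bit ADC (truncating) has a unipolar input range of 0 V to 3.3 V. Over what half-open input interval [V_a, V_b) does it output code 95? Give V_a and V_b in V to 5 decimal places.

[1.22461 V, 1.23750 V)

LSB = 3.3/2^8 = 12.891 mV.
V_a = V_low + 95·LSB = 1.22461 V; V_b = V_low + 96·LSB = 1.2375 V.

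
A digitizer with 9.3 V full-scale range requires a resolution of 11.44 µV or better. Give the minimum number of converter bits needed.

Number of steps required ≥ 9.3 V / 11.44 µV = 812937.06.
Need 2^N ≥ 812937.06; 2^19 = 524288, 2^20 = 1048576.
Minimum N = 20.

20 bits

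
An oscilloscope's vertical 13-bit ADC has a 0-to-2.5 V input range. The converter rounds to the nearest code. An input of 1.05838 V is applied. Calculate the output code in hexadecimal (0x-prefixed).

code 0xD8C (decimal 3468)

With 8192 levels over 2.5 V, one step is 305.18 µV.
Input sits at 3468.100 steps above V_low.
Round → code 3468.
In hexadecimal (0x-prefixed): 0xD8C.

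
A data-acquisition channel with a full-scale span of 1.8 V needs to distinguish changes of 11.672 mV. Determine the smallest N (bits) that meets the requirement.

Number of steps required ≥ 1.8 V / 11.672 mV = 154.22.
Need 2^N ≥ 154.22; 2^7 = 128, 2^8 = 256.
Minimum N = 8.

8 bits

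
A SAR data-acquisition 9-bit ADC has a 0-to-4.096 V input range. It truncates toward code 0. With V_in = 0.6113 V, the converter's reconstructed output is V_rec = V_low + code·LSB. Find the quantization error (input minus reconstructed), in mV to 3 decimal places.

One LSB is 4.096 V / 512 = 8.000 mV.
(0.6113 − 0)/0.008 = 76.4125; ⌊·⌋ gives code 76.
V_rec = 0 + 76·0.008 = 0.608 V.
Error = 0.6113 − 0.608 = 0.0033 V = 3.300 mV.

3.300 mV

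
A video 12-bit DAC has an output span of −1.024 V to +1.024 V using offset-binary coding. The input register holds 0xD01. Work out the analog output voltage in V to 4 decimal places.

0.6405 V

LSB = 2.048 V / 2^12 = 0.500 mV.
Code 0xD01 = 3329 decimal.
V_out = (−1.024) + 3329 × 0.0005 V = 0.6405 V.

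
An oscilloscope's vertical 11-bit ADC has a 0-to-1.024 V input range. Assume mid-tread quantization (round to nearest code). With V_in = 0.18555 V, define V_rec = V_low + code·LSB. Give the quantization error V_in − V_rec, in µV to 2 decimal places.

Step size: 1.024 V ÷ 2^11 = 0.500 mV.
Scaled input = 371.1000 LSBs, so code = 371.
Code 371 maps back to 0 + 371×0.0005 V = 0.1855 V.
V_in − V_rec = 5e-05 V = 50.00 µV.

50.00 µV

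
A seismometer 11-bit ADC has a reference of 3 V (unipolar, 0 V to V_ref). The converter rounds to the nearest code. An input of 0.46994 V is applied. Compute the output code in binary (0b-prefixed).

With 2048 levels over 3 V, one step is 1.465 mV.
Input sits at 320.812 steps above V_low.
So the output code is 321.
In binary (0b-prefixed): 0b101000001.

code 0b101000001 (decimal 321)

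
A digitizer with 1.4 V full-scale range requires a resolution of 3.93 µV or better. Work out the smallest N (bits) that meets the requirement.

Number of steps required ≥ 1.4 V / 3.93 µV = 356234.10.
Need 2^N ≥ 356234.10; 2^18 = 262144, 2^19 = 524288.
Minimum N = 19.

19 bits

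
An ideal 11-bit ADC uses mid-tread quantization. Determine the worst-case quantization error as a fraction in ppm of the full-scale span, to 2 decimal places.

Rounding → worst-case error = ½ LSB = V_FS/2^12, so 1e+06/4096 = 244.141 ppm of full scale.

244.14 ppm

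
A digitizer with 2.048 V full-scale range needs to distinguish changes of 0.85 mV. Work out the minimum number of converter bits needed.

Number of steps required ≥ 2.048 V / 0.85 mV = 2409.41.
Need 2^N ≥ 2409.41; 2^11 = 2048, 2^12 = 4096.
Minimum N = 12.

12 bits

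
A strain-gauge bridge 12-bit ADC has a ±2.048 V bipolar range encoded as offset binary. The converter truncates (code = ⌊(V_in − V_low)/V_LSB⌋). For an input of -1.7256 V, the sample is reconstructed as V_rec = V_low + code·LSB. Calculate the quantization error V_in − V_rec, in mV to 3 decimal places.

0.400 mV

Step size: 4.096 V ÷ 2^12 = 1.000 mV.
Scaled input = 322.4000 LSBs, so code = 322.
V_rec = (−2.048) + 322·0.001 = -1.726 V.
Error = -1.7256 − (−1.726) = 0.0004 V = 0.400 mV.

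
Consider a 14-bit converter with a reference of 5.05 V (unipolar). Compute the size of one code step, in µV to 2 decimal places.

308.23 µV

Full-scale span = 5.05 V.
LSB = 5.05 / 2^14 = 5.05 / 16384 = 0.000308228 V = 308.23 µV.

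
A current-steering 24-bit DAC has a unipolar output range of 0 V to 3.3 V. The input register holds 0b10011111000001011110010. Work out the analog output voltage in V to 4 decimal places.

1.0250 V

LSB = 3.3 V / 2^24 = 0.20 µV.
Code 0b10011111000001011110010 = 5210866 decimal.
V_out = 0 + 5210866 × 1.96695e-07 V = 1.02495 V.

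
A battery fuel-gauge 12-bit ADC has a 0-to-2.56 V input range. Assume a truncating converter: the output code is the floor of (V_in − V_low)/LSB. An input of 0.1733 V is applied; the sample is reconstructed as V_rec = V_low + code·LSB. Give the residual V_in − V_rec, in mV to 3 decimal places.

0.175 mV

Step size: 2.56 V ÷ 2^12 = 0.625 mV.
(0.1733 − 0)/0.000625 = 277.2800; ⌊·⌋ gives code 277.
V_rec = 0 + 277·0.000625 = 0.173125 V.
Error = 0.1733 − 0.173125 = 0.000175 V = 0.175 mV.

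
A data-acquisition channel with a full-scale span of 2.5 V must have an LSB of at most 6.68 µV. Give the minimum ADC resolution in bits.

Number of steps required ≥ 2.5 V / 6.68 µV = 374251.50.
Need 2^N ≥ 374251.50; 2^18 = 262144, 2^19 = 524288.
Minimum N = 19.

19 bits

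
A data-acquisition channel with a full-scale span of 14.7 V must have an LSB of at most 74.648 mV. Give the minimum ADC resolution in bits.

Number of steps required ≥ 14.7 V / 74.648 mV = 196.92.
Need 2^N ≥ 196.92; 2^7 = 128, 2^8 = 256.
Minimum N = 8.

8 bits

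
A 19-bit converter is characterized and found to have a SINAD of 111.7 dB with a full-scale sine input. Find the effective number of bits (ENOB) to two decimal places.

ENOB = (SINAD − 1.76) / 6.02 = (111.7 − 1.76)/6.02 = 18.262.

18.26 bits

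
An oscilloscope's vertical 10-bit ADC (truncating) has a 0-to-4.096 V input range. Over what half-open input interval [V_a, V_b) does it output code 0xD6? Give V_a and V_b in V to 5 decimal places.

[0.85600 V, 0.86000 V)

LSB = 4.096/2^10 = 4.000 mV.
Code 0xD6 = 214 decimal.
V_a = V_low + 214·LSB = 0.856 V; V_b = V_low + 215·LSB = 0.86 V.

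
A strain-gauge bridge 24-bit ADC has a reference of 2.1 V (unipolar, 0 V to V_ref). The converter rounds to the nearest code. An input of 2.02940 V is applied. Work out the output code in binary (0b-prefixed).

code 0b111101110110010010111110 (decimal 16213182)

With 16777216 levels over 2.1 V, one step is 0.13 µV.
Input sits at 16213181.976 steps above V_low.
Round → code 16213182.
In binary (0b-prefixed): 0b111101110110010010111110.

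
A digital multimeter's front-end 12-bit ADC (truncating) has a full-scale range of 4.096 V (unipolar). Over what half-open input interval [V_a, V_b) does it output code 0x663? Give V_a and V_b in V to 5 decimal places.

LSB = 4.096/2^12 = 1.000 mV.
Code 0x663 = 1635 decimal.
V_a = V_low + 1635·LSB = 1.635 V; V_b = V_low + 1636·LSB = 1.636 V.

[1.63500 V, 1.63600 V)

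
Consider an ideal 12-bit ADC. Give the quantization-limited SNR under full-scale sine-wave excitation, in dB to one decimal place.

SNR ≈ 6.02·N + 1.76 dB = 6.02·12 + 1.76 = 74.00 dB.

74.0 dB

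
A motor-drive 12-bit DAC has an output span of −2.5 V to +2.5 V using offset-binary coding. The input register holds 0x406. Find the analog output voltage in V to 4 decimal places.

-1.2427 V

LSB = 5 V / 2^12 = 1.221 mV.
Code 0x406 = 1030 decimal.
V_out = (−2.5) + 1030 × 0.0012207 V = -1.24268 V.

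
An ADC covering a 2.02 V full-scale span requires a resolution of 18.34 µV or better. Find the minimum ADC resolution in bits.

17 bits

Number of steps required ≥ 2.02 V / 18.34 µV = 110141.77.
Need 2^N ≥ 110141.77; 2^16 = 65536, 2^17 = 131072.
Minimum N = 17.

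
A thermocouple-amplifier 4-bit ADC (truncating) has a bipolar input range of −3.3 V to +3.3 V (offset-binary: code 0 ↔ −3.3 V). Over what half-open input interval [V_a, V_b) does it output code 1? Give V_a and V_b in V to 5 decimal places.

[-2.88750 V, -2.47500 V)

LSB = 6.6/2^4 = 412.500 mV.
V_a = V_low + 1·LSB = -2.8875 V; V_b = V_low + 2·LSB = -2.475 V.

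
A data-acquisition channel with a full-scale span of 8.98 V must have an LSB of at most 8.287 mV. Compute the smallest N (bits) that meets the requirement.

Number of steps required ≥ 8.98 V / 8.287 mV = 1083.62.
Need 2^N ≥ 1083.62; 2^10 = 1024, 2^11 = 2048.
Minimum N = 11.

11 bits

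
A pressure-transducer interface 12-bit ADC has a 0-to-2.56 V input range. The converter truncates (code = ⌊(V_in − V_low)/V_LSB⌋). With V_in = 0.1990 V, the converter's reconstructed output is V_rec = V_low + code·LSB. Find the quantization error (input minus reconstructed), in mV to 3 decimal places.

Step size: 2.56 V ÷ 2^12 = 0.625 mV.
(V_in − V_low)/LSB = (0.1990 − 0)/0.000625 = 318.4000 → code 318 (floor).
V_rec = 0 + 318·0.000625 = 0.19875 V.
Difference: 0.00025 V → 0.250 mV.

0.250 mV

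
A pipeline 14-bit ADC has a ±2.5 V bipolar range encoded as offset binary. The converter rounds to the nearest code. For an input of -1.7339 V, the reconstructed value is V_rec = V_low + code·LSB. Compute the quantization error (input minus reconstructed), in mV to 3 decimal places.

0.109 mV

One LSB is 5 V / 16384 = 305.18 µV.
(-1.7339 − (−2.5))/0.000305176 = 2510.3565; round gives code 2510.
V_rec = (−2.5) + 2510·0.000305176 = -1.7340088 V.
Error = -1.7339 − (−1.7340088) = 0.000108789 V = 0.109 mV.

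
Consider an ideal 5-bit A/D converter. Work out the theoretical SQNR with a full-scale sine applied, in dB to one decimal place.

SNR ≈ 6.02·N + 1.76 dB = 6.02·5 + 1.76 = 31.86 dB.

31.9 dB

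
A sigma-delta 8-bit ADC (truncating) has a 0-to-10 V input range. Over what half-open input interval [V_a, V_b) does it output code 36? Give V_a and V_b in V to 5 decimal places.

[1.40625 V, 1.44531 V)

LSB = 10/2^8 = 39.062 mV.
V_a = V_low + 36·LSB = 1.40625 V; V_b = V_low + 37·LSB = 1.44531 V.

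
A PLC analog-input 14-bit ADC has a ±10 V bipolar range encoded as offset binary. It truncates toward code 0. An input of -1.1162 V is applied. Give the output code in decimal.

code 7277

LSB = 20 V / 16384 = 1.221 mV.
Input sits at 7277.609 steps above V_low.
⌊·⌋(7277.609) = 7277.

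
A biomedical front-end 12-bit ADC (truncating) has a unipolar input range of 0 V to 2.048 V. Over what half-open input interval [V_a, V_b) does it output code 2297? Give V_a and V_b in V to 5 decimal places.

LSB = 2.048/2^12 = 0.500 mV.
V_a = V_low + 2297·LSB = 1.1485 V; V_b = V_low + 2298·LSB = 1.149 V.

[1.14850 V, 1.14900 V)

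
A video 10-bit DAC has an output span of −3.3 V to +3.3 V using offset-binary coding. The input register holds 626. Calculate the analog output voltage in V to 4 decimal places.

0.7348 V

LSB = 6.6 V / 2^10 = 6.445 mV.
V_out = (−3.3) + 626 × 0.00644531 V = 0.734766 V.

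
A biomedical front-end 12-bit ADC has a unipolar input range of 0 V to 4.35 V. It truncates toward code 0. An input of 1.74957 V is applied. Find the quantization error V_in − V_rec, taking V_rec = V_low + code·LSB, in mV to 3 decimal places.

Step size: 4.35 V ÷ 2^12 = 1.062 mV.
(1.74957 − 0)/0.00106201 = 1647.4112; ⌊·⌋ gives code 1647.
V_rec = 0 + 1647·0.00106201 = 1.7491333 V.
Difference: 0.000436699 V → 0.437 mV.

0.437 mV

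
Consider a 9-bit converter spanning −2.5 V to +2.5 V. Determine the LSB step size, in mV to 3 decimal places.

Full-scale span = 5 V.
LSB = 5 / 2^9 = 5 / 512 = 0.00976562 V = 9.766 mV.

9.766 mV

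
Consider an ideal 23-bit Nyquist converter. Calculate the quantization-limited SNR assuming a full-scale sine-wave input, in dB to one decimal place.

SNR ≈ 6.02·N + 1.76 dB = 6.02·23 + 1.76 = 140.22 dB.

140.2 dB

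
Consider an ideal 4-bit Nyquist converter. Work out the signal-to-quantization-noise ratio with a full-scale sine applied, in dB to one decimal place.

SNR ≈ 6.02·N + 1.76 dB = 6.02·4 + 1.76 = 25.84 dB.

25.8 dB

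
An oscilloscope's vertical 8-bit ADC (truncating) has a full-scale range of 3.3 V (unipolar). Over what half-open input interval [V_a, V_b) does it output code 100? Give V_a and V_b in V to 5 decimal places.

[1.28906 V, 1.30195 V)

LSB = 3.3/2^8 = 12.891 mV.
V_a = V_low + 100·LSB = 1.28906 V; V_b = V_low + 101·LSB = 1.30195 V.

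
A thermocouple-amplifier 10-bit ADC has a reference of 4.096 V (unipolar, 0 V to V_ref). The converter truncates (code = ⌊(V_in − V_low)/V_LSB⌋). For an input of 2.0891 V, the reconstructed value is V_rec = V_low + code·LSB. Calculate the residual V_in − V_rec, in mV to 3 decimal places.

LSB = 4.096/2^10 = 4.000 mV.
(2.0891 − 0)/0.004 = 522.2750; ⌊·⌋ gives code 522.
V_rec = 0 + 522·0.004 = 2.088 V.
Difference: 0.0011 V → 1.100 mV.

1.100 mV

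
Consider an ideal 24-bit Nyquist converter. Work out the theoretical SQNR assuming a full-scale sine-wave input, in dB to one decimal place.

SNR ≈ 6.02·N + 1.76 dB = 6.02·24 + 1.76 = 146.24 dB.

146.2 dB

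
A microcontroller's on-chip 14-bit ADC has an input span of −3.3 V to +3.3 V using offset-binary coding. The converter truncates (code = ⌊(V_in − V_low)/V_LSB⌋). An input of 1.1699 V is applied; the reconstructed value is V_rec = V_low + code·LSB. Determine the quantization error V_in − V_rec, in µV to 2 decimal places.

Step size: 6.6 V ÷ 2^14 = 402.83 µV.
(1.1699 − (−3.3))/0.000402832 = 11096.1881; ⌊·⌋ gives code 11096.
Reconstructed: 1.1698242 V.
V_in − V_rec = 7.57813e-05 V = 75.78 µV.

75.78 µV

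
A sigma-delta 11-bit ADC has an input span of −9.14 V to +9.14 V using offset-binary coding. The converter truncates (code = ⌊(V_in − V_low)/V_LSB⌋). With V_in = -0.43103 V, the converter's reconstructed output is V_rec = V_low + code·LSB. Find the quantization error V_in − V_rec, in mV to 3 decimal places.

6.333 mV

LSB = 18.28/2^11 = 8.926 mV.
(-0.43103 − (−9.14))/0.00892578 = 975.7095; ⌊·⌋ gives code 975.
Code 975 maps back to (−9.14) + 975×0.00892578 V = -0.43736328 V.
V_in − V_rec = 0.00633328 V = 6.333 mV.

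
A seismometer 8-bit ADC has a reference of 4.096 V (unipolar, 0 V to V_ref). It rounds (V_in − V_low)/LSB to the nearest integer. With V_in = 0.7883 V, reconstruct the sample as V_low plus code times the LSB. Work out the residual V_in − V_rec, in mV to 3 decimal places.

Step size: 4.096 V ÷ 2^8 = 16.000 mV.
(V_in − V_low)/LSB = (0.7883 − 0)/0.016 = 49.2687 → code 49 (round).
Code 49 maps back to 0 + 49×0.016 V = 0.784 V.
Error = 0.7883 − 0.784 = 0.0043 V = 4.300 mV.

4.300 mV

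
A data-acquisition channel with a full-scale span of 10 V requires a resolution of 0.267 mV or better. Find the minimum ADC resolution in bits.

Number of steps required ≥ 10 V / 0.267 mV = 37453.18.
Need 2^N ≥ 37453.18; 2^15 = 32768, 2^16 = 65536.
Minimum N = 16.

16 bits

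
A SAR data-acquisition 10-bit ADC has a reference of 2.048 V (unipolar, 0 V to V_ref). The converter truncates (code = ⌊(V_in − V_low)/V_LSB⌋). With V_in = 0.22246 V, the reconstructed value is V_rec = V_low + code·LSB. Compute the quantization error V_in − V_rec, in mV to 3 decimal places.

0.460 mV

LSB = 2.048/2^10 = 2.000 mV.
(V_in − V_low)/LSB = (0.22246 − 0)/0.002 = 111.2300 → code 111 (floor).
Code 111 maps back to 0 + 111×0.002 V = 0.222 V.
Error = 0.22246 − 0.222 = 0.00046 V = 0.460 mV.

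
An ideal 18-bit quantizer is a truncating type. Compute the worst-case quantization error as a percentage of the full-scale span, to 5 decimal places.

0.00038 %

Truncating → worst-case error = 1 LSB = V_FS/2^18, so 100/262144 = 0.00038147 % of full scale.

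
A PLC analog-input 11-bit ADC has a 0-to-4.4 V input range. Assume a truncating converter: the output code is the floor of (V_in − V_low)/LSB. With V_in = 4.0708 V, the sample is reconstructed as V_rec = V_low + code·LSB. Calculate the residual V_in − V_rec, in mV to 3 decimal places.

1.659 mV

LSB = 4.4/2^11 = 2.148 mV.
(V_in − V_low)/LSB = (4.0708 − 0)/0.00214844 = 1894.7724 → code 1894 (floor).
Reconstructed: 4.0691406 V.
Difference: 0.00165938 V → 1.659 mV.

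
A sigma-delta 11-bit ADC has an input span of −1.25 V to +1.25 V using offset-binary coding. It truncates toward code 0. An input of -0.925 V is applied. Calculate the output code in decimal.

With 2048 levels over 2.5 V, one step is 1.221 mV.
(V_in − V_low)/LSB = (-0.925 − (−1.25)) / 0.0012207 = 266.240.
So the output code is 266.

code 266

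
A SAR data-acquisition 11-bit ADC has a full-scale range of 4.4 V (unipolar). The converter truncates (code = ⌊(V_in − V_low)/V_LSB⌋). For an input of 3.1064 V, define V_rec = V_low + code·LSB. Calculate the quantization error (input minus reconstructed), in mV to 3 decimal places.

LSB = 4.4/2^11 = 2.148 mV.
(V_in − V_low)/LSB = (3.1064 − 0)/0.00214844 = 1445.8880 → code 1445 (floor).
Reconstructed: 3.1044922 V.
Error = 3.1064 − 3.1044922 = 0.00190781 V = 1.908 mV.

1.908 mV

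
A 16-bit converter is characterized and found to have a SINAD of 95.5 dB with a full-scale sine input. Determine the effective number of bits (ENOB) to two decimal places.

15.57 bits

ENOB = (SINAD − 1.76) / 6.02 = (95.5 − 1.76)/6.02 = 15.571.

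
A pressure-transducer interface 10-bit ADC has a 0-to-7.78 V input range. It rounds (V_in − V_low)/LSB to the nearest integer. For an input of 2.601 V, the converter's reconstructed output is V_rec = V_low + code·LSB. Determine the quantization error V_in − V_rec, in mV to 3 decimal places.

2.602 mV

One LSB is 7.78 V / 1024 = 7.598 mV.
(V_in − V_low)/LSB = (2.601 − 0)/0.00759766 = 342.3424 → code 342 (round).
Code 342 maps back to 0 + 342×0.00759766 V = 2.5983984 V.
V_in − V_rec = 0.00260156 V = 2.602 mV.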